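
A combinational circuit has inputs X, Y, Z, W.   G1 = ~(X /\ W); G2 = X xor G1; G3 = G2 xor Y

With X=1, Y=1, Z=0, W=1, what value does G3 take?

0

G1 = ~(1 /\ 1) = 0
G2 = 1 xor 0 = 1
G3 = 1 xor 1 = 0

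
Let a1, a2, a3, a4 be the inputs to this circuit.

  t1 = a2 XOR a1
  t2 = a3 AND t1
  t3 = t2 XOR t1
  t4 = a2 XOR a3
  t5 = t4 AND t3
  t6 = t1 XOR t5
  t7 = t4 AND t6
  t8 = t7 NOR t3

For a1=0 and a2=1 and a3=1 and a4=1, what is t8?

t1 = 1 XOR 0 = 1
t2 = 1 AND 1 = 1
t3 = 1 XOR 1 = 0
t4 = 1 XOR 1 = 0
t5 = 0 AND 0 = 0
t6 = 1 XOR 0 = 1
t7 = 0 AND 1 = 0
t8 = 0 NOR 0 = 1

1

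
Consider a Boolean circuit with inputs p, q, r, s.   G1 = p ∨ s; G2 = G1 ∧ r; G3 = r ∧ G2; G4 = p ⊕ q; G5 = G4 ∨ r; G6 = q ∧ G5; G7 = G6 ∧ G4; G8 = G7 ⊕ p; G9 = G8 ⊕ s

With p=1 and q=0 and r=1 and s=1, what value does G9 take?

0

G4 = 1 ⊕ 0 = 1
G5 = 1 ∨ 1 = 1
G6 = 0 ∧ 1 = 0
G7 = 0 ∧ 1 = 0
G8 = 0 ⊕ 1 = 1
G9 = 1 ⊕ 1 = 0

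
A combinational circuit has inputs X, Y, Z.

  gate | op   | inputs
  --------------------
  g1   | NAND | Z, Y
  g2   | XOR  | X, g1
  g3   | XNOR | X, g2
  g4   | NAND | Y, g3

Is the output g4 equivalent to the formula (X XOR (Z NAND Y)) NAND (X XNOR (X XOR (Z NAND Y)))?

No

g1 = Z NAND Y
g2 = X XOR g1 = X XOR (Z NAND Y)
g3 = X XNOR g2 = X XNOR (X XOR (Z NAND Y))
g4 = Y NAND g3 = Y NAND (X XNOR (X XOR (Z NAND Y)))
At X=0, Y=1, Z=1: circuit gives 0, formula gives 1.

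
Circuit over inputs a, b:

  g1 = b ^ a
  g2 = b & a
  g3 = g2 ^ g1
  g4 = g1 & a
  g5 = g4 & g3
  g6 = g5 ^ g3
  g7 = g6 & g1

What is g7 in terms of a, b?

g1 = b ^ a
g2 = b & a
g3 = g2 ^ g1 = (b & a) ^ (b ^ a)
g4 = g1 & a = (b ^ a) & a
g5 = g4 & g3 = ((b ^ a) & a) & ((b & a) ^ (b ^ a))
g6 = g5 ^ g3 = (((b ^ a) & a) & ((b & a) ^ (b ^ a))) ^ ((b & a) ^ (b ^ a))
g7 = g6 & g1 = ((((b ^ a) & a) & ((b & a) ^ (b ^ a))) ^ ((b & a) ^ (b ^ a))) & (b ^ a)

((((b ^ a) & a) & ((b & a) ^ (b ^ a))) ^ ((b & a) ^ (b ^ a))) & (b ^ a)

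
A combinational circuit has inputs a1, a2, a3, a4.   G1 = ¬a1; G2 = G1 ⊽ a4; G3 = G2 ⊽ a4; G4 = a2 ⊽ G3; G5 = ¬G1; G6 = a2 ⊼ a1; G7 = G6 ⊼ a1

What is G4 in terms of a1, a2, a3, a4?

a2 ⊽ ((¬a1 ⊽ a4) ⊽ a4)

G1 = ¬a1
G2 = G1 ⊽ a4 = ¬a1 ⊽ a4
G3 = G2 ⊽ a4 = (¬a1 ⊽ a4) ⊽ a4
G4 = a2 ⊽ G3 = a2 ⊽ ((¬a1 ⊽ a4) ⊽ a4)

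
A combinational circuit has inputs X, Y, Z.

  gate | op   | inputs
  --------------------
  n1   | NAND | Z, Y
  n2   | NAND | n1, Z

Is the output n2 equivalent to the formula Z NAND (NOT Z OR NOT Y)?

n1 = Z NAND Y
n2 = n1 NAND Z = (Z NAND Y) NAND Z
At X=0, Y=0, Z=1: circuit gives 0, formula gives 0.
At X=0, Y=0, Z=0: circuit gives 1, formula gives 1.
Agrees on all 8 inputs.

Yes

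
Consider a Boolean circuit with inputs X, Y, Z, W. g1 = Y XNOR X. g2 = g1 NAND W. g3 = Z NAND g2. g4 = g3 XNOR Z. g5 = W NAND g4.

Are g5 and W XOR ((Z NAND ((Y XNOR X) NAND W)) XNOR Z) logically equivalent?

No

g1 = Y XNOR X
g2 = g1 NAND W = (Y XNOR X) NAND W
g3 = Z NAND g2 = Z NAND ((Y XNOR X) NAND W)
g4 = g3 XNOR Z = (Z NAND ((Y XNOR X) NAND W)) XNOR Z
g5 = W NAND g4 = W NAND ((Z NAND ((Y XNOR X) NAND W)) XNOR Z)
At X=0, Y=0, Z=0, W=0: circuit gives 1, formula gives 0.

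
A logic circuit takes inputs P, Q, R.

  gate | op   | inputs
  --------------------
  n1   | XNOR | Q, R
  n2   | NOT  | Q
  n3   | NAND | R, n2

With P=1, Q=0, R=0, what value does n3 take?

n2 = NOT 0 = 1
n3 = 0 NAND 1 = 1

1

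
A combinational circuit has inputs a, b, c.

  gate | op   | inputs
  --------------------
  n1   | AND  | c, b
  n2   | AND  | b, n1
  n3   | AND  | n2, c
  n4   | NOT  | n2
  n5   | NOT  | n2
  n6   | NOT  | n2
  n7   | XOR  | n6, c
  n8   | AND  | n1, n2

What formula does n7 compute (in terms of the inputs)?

NOT (b AND (c AND b)) XOR c

n1 = c AND b
n2 = b AND n1 = b AND (c AND b)
n6 = NOT n2 = NOT (b AND (c AND b))
n7 = n6 XOR c = NOT (b AND (c AND b)) XOR c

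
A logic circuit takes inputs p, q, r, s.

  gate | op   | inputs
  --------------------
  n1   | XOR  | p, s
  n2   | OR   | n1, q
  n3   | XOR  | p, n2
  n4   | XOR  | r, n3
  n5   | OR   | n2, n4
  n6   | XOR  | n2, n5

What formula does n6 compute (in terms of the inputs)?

n1 = p XOR s
n2 = n1 OR q = (p XOR s) OR q
n3 = p XOR n2 = p XOR ((p XOR s) OR q)
n4 = r XOR n3 = r XOR (p XOR ((p XOR s) OR q))
n5 = n2 OR n4 = ((p XOR s) OR q) OR (r XOR (p XOR ((p XOR s) OR q)))
n6 = n2 XOR n5 = ((p XOR s) OR q) XOR (((p XOR s) OR q) OR (r XOR (p XOR ((p XOR s) OR q))))

((p XOR s) OR q) XOR (((p XOR s) OR q) OR (r XOR (p XOR ((p XOR s) OR q))))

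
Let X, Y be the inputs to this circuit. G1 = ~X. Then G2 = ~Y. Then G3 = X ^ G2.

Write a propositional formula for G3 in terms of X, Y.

X ^ ~Y

G2 = ~Y
G3 = X ^ G2 = X ^ ~Y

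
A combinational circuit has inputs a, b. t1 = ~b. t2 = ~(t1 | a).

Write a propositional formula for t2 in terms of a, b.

t1 = ~b
t2 = ~(t1 | a) = ~(~b | a)

~(~b | a)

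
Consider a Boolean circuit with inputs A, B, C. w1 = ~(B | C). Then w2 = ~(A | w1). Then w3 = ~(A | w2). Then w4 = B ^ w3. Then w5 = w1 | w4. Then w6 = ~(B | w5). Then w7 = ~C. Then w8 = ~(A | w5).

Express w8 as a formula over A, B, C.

~(A | ((~(B | C)) | (B ^ (~(A | (~(A | (~(B | C)))))))))

w1 = ~(B | C)
w2 = ~(A | w1) = ~(A | (~(B | C)))
w3 = ~(A | w2) = ~(A | (~(A | (~(B | C)))))
w4 = B ^ w3 = B ^ (~(A | (~(A | (~(B | C))))))
w5 = w1 | w4 = (~(B | C)) | (B ^ (~(A | (~(A | (~(B | C)))))))
w8 = ~(A | w5) = ~(A | ((~(B | C)) | (B ^ (~(A | (~(A | (~(B | C)))))))))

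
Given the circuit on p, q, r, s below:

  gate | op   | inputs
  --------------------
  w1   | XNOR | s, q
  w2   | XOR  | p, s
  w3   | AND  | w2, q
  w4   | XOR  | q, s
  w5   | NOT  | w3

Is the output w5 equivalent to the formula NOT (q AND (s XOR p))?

w2 = p XOR s
w3 = w2 AND q = (p XOR s) AND q
w5 = NOT w3 = NOT ((p XOR s) AND q)
At p=0, q=1, r=0, s=1: circuit gives 0, formula gives 0.
At p=0, q=0, r=0, s=0: circuit gives 1, formula gives 1.
Agrees on all 16 inputs.

Yes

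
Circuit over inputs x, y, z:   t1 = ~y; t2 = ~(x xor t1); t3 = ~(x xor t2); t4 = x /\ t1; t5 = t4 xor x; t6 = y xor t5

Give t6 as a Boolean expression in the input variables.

t1 = ~y
t4 = x /\ t1 = x /\ ~y
t5 = t4 xor x = (x /\ ~y) xor x
t6 = y xor t5 = y xor ((x /\ ~y) xor x)

y xor ((x /\ ~y) xor x)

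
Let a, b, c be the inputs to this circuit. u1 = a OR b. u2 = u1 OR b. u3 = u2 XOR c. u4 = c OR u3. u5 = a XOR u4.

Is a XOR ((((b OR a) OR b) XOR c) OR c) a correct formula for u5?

u1 = a OR b
u2 = u1 OR b = (a OR b) OR b
u3 = u2 XOR c = ((a OR b) OR b) XOR c
u4 = c OR u3 = c OR (((a OR b) OR b) XOR c)
u5 = a XOR u4 = a XOR (c OR (((a OR b) OR b) XOR c))
At a=0, b=0, c=0: circuit gives 0, formula gives 0.
At a=0, b=0, c=1: circuit gives 1, formula gives 1.
Agrees on all 8 inputs.

Yes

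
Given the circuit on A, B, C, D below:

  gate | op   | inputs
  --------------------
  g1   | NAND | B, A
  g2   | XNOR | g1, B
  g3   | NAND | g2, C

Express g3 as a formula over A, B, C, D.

((B NAND A) XNOR B) NAND C

g1 = B NAND A
g2 = g1 XNOR B = (B NAND A) XNOR B
g3 = g2 NAND C = ((B NAND A) XNOR B) NAND C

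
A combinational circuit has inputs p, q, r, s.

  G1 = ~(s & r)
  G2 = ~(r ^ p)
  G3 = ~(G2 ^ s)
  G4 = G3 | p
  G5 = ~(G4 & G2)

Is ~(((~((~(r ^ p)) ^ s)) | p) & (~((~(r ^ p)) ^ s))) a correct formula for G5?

No

G2 = ~(r ^ p)
G3 = ~(G2 ^ s) = ~((~(r ^ p)) ^ s)
G4 = G3 | p = (~((~(r ^ p)) ^ s)) | p
G5 = ~(G4 & G2) = ~(((~((~(r ^ p)) ^ s)) | p) & (~(r ^ p)))
At p=0, q=0, r=1, s=0: circuit gives 1, formula gives 0.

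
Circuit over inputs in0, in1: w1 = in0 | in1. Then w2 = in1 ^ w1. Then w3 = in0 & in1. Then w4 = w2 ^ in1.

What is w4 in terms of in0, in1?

(in1 ^ (in0 | in1)) ^ in1

w1 = in0 | in1
w2 = in1 ^ w1 = in1 ^ (in0 | in1)
w4 = w2 ^ in1 = (in1 ^ (in0 | in1)) ^ in1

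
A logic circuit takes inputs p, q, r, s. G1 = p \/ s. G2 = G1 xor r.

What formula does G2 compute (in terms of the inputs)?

G1 = p \/ s
G2 = G1 xor r = (p \/ s) xor r

(p \/ s) xor r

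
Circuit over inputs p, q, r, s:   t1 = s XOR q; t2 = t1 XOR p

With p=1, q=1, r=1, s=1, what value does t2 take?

t1 = 1 XOR 1 = 0
t2 = 0 XOR 1 = 1

1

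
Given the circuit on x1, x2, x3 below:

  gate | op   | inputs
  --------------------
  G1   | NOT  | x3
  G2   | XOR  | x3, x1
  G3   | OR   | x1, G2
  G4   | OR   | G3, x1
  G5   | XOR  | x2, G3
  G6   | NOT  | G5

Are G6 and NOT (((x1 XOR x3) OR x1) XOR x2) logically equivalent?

G2 = x3 XOR x1
G3 = x1 OR G2 = x1 OR (x3 XOR x1)
G5 = x2 XOR G3 = x2 XOR (x1 OR (x3 XOR x1))
G6 = NOT G5 = NOT (x2 XOR (x1 OR (x3 XOR x1)))
At x1=0, x2=0, x3=1: circuit gives 0, formula gives 0.
At x1=0, x2=0, x3=0: circuit gives 1, formula gives 1.
Agrees on all 8 inputs.

Yes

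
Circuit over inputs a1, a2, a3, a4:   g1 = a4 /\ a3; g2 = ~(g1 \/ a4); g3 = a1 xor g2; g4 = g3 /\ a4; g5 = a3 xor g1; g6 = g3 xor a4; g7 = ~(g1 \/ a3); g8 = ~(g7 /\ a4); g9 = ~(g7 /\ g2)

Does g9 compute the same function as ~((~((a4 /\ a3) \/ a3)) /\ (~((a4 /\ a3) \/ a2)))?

No

g1 = a4 /\ a3
g2 = ~(g1 \/ a4) = ~((a4 /\ a3) \/ a4)
g7 = ~(g1 \/ a3) = ~((a4 /\ a3) \/ a3)
g9 = ~(g7 /\ g2) = ~((~((a4 /\ a3) \/ a3)) /\ (~((a4 /\ a3) \/ a4)))
At a1=0, a2=0, a3=0, a4=1: circuit gives 1, formula gives 0.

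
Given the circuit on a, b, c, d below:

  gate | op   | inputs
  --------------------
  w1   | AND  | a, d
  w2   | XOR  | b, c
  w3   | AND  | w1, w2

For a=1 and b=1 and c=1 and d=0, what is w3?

w1 = 1 AND 0 = 0
w2 = 1 XOR 1 = 0
w3 = 0 AND 0 = 0

0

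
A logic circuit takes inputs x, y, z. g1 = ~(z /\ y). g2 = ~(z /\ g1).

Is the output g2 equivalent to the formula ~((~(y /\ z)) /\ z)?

Yes

g1 = ~(z /\ y)
g2 = ~(z /\ g1) = ~(z /\ (~(z /\ y)))
At x=0, y=0, z=1: circuit gives 0, formula gives 0.
At x=0, y=0, z=0: circuit gives 1, formula gives 1.
Agrees on all 8 inputs.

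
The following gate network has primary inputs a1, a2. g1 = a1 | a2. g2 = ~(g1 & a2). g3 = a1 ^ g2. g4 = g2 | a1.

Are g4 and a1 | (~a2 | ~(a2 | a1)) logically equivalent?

Yes

g1 = a1 | a2
g2 = ~(g1 & a2) = ~((a1 | a2) & a2)
g4 = g2 | a1 = (~((a1 | a2) & a2)) | a1
At a1=0, a2=1: circuit gives 0, formula gives 0.
At a1=0, a2=0: circuit gives 1, formula gives 1.
Agrees on all 4 inputs.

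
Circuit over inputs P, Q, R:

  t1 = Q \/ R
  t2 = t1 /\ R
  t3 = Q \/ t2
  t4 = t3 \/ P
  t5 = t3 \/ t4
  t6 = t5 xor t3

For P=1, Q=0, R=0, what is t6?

t1 = 0 \/ 0 = 0
t2 = 0 /\ 0 = 0
t3 = 0 \/ 0 = 0
t4 = 0 \/ 1 = 1
t5 = 0 \/ 1 = 1
t6 = 1 xor 0 = 1

1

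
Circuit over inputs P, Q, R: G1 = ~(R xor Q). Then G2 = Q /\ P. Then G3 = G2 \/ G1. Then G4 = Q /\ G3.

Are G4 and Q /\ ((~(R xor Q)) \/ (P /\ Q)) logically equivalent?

Yes

G1 = ~(R xor Q)
G2 = Q /\ P
G3 = G2 \/ G1 = (Q /\ P) \/ (~(R xor Q))
G4 = Q /\ G3 = Q /\ ((Q /\ P) \/ (~(R xor Q)))
At P=0, Q=0, R=0: circuit gives 0, formula gives 0.
At P=0, Q=1, R=1: circuit gives 1, formula gives 1.
Agrees on all 8 inputs.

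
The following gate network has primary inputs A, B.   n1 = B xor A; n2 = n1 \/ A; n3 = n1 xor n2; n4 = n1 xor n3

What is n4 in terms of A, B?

(B xor A) xor ((B xor A) xor ((B xor A) \/ A))

n1 = B xor A
n2 = n1 \/ A = (B xor A) \/ A
n3 = n1 xor n2 = (B xor A) xor ((B xor A) \/ A)
n4 = n1 xor n3 = (B xor A) xor ((B xor A) xor ((B xor A) \/ A))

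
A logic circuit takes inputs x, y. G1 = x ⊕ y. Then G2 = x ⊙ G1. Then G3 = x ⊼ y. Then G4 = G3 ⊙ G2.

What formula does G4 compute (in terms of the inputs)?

(x ⊼ y) ⊙ (x ⊙ (x ⊕ y))

G1 = x ⊕ y
G2 = x ⊙ G1 = x ⊙ (x ⊕ y)
G3 = x ⊼ y
G4 = G3 ⊙ G2 = (x ⊼ y) ⊙ (x ⊙ (x ⊕ y))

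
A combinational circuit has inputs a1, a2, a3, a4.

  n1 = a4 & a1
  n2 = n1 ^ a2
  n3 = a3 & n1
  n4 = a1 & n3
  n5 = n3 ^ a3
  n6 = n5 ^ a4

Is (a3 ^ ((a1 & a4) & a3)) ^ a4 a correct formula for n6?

Yes

n1 = a4 & a1
n3 = a3 & n1 = a3 & (a4 & a1)
n5 = n3 ^ a3 = (a3 & (a4 & a1)) ^ a3
n6 = n5 ^ a4 = ((a3 & (a4 & a1)) ^ a3) ^ a4
At a1=0, a2=0, a3=0, a4=0: circuit gives 0, formula gives 0.
At a1=0, a2=0, a3=0, a4=1: circuit gives 1, formula gives 1.
Agrees on all 16 inputs.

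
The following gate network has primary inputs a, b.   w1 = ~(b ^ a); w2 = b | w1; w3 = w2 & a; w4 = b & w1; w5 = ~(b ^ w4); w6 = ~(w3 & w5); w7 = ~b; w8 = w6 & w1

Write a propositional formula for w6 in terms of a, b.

~(((b | (~(b ^ a))) & a) & (~(b ^ (b & (~(b ^ a))))))

w1 = ~(b ^ a)
w2 = b | w1 = b | (~(b ^ a))
w3 = w2 & a = (b | (~(b ^ a))) & a
w4 = b & w1 = b & (~(b ^ a))
w5 = ~(b ^ w4) = ~(b ^ (b & (~(b ^ a))))
w6 = ~(w3 & w5) = ~(((b | (~(b ^ a))) & a) & (~(b ^ (b & (~(b ^ a))))))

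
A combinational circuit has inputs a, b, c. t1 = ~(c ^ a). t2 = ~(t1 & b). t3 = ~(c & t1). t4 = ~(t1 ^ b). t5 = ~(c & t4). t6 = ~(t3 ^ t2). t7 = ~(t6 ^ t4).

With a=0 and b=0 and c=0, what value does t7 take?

0

t1 = ~(0 ^ 0) = 1
t2 = ~(1 & 0) = 1
t3 = ~(0 & 1) = 1
t4 = ~(1 ^ 0) = 0
t6 = ~(1 ^ 1) = 1
t7 = ~(1 ^ 0) = 0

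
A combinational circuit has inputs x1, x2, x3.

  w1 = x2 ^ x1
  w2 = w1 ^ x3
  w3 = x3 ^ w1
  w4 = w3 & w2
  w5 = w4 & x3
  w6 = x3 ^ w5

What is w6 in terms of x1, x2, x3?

w1 = x2 ^ x1
w2 = w1 ^ x3 = (x2 ^ x1) ^ x3
w3 = x3 ^ w1 = x3 ^ (x2 ^ x1)
w4 = w3 & w2 = (x3 ^ (x2 ^ x1)) & ((x2 ^ x1) ^ x3)
w5 = w4 & x3 = ((x3 ^ (x2 ^ x1)) & ((x2 ^ x1) ^ x3)) & x3
w6 = x3 ^ w5 = x3 ^ (((x3 ^ (x2 ^ x1)) & ((x2 ^ x1) ^ x3)) & x3)

x3 ^ (((x3 ^ (x2 ^ x1)) & ((x2 ^ x1) ^ x3)) & x3)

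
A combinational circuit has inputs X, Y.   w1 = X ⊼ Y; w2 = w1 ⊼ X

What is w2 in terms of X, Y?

w1 = X ⊼ Y
w2 = w1 ⊼ X = (X ⊼ Y) ⊼ X

(X ⊼ Y) ⊼ X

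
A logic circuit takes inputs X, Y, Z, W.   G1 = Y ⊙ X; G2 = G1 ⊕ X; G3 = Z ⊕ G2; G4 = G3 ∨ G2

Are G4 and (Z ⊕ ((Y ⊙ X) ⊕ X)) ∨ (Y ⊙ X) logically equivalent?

G1 = Y ⊙ X
G2 = G1 ⊕ X = (Y ⊙ X) ⊕ X
G3 = Z ⊕ G2 = Z ⊕ ((Y ⊙ X) ⊕ X)
G4 = G3 ∨ G2 = (Z ⊕ ((Y ⊙ X) ⊕ X)) ∨ ((Y ⊙ X) ⊕ X)
At X=1, Y=0, Z=1, W=0: circuit gives 1, formula gives 0.

No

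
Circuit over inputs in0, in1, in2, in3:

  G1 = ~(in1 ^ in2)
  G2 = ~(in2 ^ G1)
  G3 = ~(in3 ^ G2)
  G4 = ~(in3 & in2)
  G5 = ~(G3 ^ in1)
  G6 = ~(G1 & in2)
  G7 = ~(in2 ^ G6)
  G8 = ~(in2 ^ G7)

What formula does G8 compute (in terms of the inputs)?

~(in2 ^ (~(in2 ^ (~((~(in1 ^ in2)) & in2)))))

G1 = ~(in1 ^ in2)
G6 = ~(G1 & in2) = ~((~(in1 ^ in2)) & in2)
G7 = ~(in2 ^ G6) = ~(in2 ^ (~((~(in1 ^ in2)) & in2)))
G8 = ~(in2 ^ G7) = ~(in2 ^ (~(in2 ^ (~((~(in1 ^ in2)) & in2)))))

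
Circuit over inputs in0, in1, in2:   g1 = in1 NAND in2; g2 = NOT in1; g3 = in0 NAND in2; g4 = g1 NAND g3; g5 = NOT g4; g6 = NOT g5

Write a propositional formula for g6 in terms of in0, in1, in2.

NOT NOT ((in1 NAND in2) NAND (in0 NAND in2))

g1 = in1 NAND in2
g3 = in0 NAND in2
g4 = g1 NAND g3 = (in1 NAND in2) NAND (in0 NAND in2)
g5 = NOT g4 = NOT ((in1 NAND in2) NAND (in0 NAND in2))
g6 = NOT g5 = NOT NOT ((in1 NAND in2) NAND (in0 NAND in2))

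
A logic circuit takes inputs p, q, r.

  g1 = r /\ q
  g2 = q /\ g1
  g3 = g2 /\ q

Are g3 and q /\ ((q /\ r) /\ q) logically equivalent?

g1 = r /\ q
g2 = q /\ g1 = q /\ (r /\ q)
g3 = g2 /\ q = (q /\ (r /\ q)) /\ q
At p=0, q=0, r=0: circuit gives 0, formula gives 0.
At p=0, q=1, r=1: circuit gives 1, formula gives 1.
Agrees on all 8 inputs.

Yes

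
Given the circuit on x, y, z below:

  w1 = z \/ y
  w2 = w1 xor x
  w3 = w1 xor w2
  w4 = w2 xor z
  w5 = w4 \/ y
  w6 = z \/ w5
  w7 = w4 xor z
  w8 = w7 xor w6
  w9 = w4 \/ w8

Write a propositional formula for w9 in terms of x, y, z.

w1 = z \/ y
w2 = w1 xor x = (z \/ y) xor x
w4 = w2 xor z = ((z \/ y) xor x) xor z
w5 = w4 \/ y = (((z \/ y) xor x) xor z) \/ y
w6 = z \/ w5 = z \/ ((((z \/ y) xor x) xor z) \/ y)
w7 = w4 xor z = (((z \/ y) xor x) xor z) xor z
w8 = w7 xor w6 = ((((z \/ y) xor x) xor z) xor z) xor (z \/ ((((z \/ y) xor x) xor z) \/ y))
w9 = w4 \/ w8 = (((z \/ y) xor x) xor z) \/ (((((z \/ y) xor x) xor z) xor z) xor (z \/ ((((z \/ y) xor x) xor z) \/ y)))

(((z \/ y) xor x) xor z) \/ (((((z \/ y) xor x) xor z) xor z) xor (z \/ ((((z \/ y) xor x) xor z) \/ y)))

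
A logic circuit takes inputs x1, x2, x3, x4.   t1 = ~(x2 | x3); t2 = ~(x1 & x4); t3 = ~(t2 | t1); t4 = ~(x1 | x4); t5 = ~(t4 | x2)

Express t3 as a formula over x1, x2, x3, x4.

t1 = ~(x2 | x3)
t2 = ~(x1 & x4)
t3 = ~(t2 | t1) = ~((~(x1 & x4)) | (~(x2 | x3)))

~((~(x1 & x4)) | (~(x2 | x3)))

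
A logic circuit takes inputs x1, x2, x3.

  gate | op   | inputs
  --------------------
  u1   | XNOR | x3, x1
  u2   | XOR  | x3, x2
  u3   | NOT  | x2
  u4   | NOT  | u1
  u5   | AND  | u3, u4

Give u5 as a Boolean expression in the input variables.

NOT x2 AND NOT (x3 XNOR x1)

u1 = x3 XNOR x1
u3 = NOT x2
u4 = NOT u1 = NOT (x3 XNOR x1)
u5 = u3 AND u4 = NOT x2 AND NOT (x3 XNOR x1)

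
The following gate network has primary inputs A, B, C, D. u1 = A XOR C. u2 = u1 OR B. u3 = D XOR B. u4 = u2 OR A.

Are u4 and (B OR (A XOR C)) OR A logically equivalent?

Yes

u1 = A XOR C
u2 = u1 OR B = (A XOR C) OR B
u4 = u2 OR A = ((A XOR C) OR B) OR A
At A=0, B=0, C=0, D=0: circuit gives 0, formula gives 0.
At A=0, B=0, C=1, D=0: circuit gives 1, formula gives 1.
Agrees on all 16 inputs.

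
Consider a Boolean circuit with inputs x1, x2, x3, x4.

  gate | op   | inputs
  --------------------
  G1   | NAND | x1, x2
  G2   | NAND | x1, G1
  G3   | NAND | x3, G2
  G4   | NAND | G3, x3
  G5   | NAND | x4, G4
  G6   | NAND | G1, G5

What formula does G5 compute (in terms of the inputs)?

G1 = x1 NAND x2
G2 = x1 NAND G1 = x1 NAND (x1 NAND x2)
G3 = x3 NAND G2 = x3 NAND (x1 NAND (x1 NAND x2))
G4 = G3 NAND x3 = (x3 NAND (x1 NAND (x1 NAND x2))) NAND x3
G5 = x4 NAND G4 = x4 NAND ((x3 NAND (x1 NAND (x1 NAND x2))) NAND x3)

x4 NAND ((x3 NAND (x1 NAND (x1 NAND x2))) NAND x3)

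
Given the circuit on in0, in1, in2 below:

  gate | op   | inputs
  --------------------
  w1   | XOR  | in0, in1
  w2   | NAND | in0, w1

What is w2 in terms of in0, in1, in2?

in0 NAND (in0 XOR in1)

w1 = in0 XOR in1
w2 = in0 NAND w1 = in0 NAND (in0 XOR in1)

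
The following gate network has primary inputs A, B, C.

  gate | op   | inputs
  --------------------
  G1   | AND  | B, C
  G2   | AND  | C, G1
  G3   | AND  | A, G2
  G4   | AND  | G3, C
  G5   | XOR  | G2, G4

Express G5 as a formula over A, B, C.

(C AND (B AND C)) XOR ((A AND (C AND (B AND C))) AND C)

G1 = B AND C
G2 = C AND G1 = C AND (B AND C)
G3 = A AND G2 = A AND (C AND (B AND C))
G4 = G3 AND C = (A AND (C AND (B AND C))) AND C
G5 = G2 XOR G4 = (C AND (B AND C)) XOR ((A AND (C AND (B AND C))) AND C)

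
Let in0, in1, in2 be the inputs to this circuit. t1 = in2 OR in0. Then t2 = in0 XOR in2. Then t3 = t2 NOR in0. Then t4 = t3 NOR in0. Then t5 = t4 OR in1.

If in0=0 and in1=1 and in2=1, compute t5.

1

t2 = 0 XOR 1 = 1
t3 = 1 NOR 0 = 0
t4 = 0 NOR 0 = 1
t5 = 1 OR 1 = 1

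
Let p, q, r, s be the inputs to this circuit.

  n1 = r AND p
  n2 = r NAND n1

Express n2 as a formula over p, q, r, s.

n1 = r AND p
n2 = r NAND n1 = r NAND (r AND p)

r NAND (r AND p)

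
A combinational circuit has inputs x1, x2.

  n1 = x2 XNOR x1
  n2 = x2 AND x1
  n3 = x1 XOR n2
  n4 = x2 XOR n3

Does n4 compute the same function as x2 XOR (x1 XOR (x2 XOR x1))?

n2 = x2 AND x1
n3 = x1 XOR n2 = x1 XOR (x2 AND x1)
n4 = x2 XOR n3 = x2 XOR (x1 XOR (x2 AND x1))
At x1=0, x2=1: circuit gives 1, formula gives 0.

No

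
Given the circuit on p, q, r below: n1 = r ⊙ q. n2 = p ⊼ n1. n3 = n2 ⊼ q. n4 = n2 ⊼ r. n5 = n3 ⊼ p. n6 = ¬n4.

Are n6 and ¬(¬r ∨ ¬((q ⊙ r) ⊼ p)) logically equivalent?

n1 = r ⊙ q
n2 = p ⊼ n1 = p ⊼ (r ⊙ q)
n4 = n2 ⊼ r = (p ⊼ (r ⊙ q)) ⊼ r
n6 = ¬n4 = ¬((p ⊼ (r ⊙ q)) ⊼ r)
At p=0, q=0, r=0: circuit gives 0, formula gives 0.
At p=0, q=0, r=1: circuit gives 1, formula gives 1.
Agrees on all 8 inputs.

Yes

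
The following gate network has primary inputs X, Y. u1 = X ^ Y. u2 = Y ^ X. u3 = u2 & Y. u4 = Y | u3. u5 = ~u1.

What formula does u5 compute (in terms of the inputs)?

~(X ^ Y)

u1 = X ^ Y
u5 = ~u1 = ~(X ^ Y)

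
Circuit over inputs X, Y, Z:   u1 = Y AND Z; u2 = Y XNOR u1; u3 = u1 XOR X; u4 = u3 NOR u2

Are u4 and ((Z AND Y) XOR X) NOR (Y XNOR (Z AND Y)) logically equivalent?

u1 = Y AND Z
u2 = Y XNOR u1 = Y XNOR (Y AND Z)
u3 = u1 XOR X = (Y AND Z) XOR X
u4 = u3 NOR u2 = ((Y AND Z) XOR X) NOR (Y XNOR (Y AND Z))
At X=0, Y=0, Z=0: circuit gives 0, formula gives 0.
At X=0, Y=1, Z=0: circuit gives 1, formula gives 1.
Agrees on all 8 inputs.

Yes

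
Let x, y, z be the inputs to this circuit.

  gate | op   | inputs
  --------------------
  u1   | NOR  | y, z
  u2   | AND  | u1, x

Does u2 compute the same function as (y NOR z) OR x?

No

u1 = y NOR z
u2 = u1 AND x = (y NOR z) AND x
At x=0, y=0, z=0: circuit gives 0, formula gives 1.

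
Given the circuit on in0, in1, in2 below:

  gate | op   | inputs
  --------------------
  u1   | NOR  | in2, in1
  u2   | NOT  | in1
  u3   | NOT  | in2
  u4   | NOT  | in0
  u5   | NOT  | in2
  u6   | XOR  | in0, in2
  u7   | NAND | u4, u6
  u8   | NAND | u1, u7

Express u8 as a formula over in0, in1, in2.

u1 = in2 NOR in1
u4 = NOT in0
u6 = in0 XOR in2
u7 = u4 NAND u6 = NOT in0 NAND (in0 XOR in2)
u8 = u1 NAND u7 = (in2 NOR in1) NAND (NOT in0 NAND (in0 XOR in2))

(in2 NOR in1) NAND (NOT in0 NAND (in0 XOR in2))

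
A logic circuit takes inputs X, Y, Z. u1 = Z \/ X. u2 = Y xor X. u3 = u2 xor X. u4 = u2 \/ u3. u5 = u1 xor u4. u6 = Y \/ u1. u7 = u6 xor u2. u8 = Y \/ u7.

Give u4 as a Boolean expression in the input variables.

u2 = Y xor X
u3 = u2 xor X = (Y xor X) xor X
u4 = u2 \/ u3 = (Y xor X) \/ ((Y xor X) xor X)

(Y xor X) \/ ((Y xor X) xor X)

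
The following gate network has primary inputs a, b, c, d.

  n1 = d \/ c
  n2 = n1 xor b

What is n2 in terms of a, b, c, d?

(d \/ c) xor b

n1 = d \/ c
n2 = n1 xor b = (d \/ c) xor b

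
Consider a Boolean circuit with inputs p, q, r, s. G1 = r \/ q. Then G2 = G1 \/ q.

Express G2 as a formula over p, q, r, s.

G1 = r \/ q
G2 = G1 \/ q = (r \/ q) \/ q

(r \/ q) \/ q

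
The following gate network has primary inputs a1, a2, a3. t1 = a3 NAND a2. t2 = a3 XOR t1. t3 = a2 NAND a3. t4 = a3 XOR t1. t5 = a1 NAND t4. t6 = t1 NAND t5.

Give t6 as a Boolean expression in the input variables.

(a3 NAND a2) NAND (a1 NAND (a3 XOR (a3 NAND a2)))

t1 = a3 NAND a2
t4 = a3 XOR t1 = a3 XOR (a3 NAND a2)
t5 = a1 NAND t4 = a1 NAND (a3 XOR (a3 NAND a2))
t6 = t1 NAND t5 = (a3 NAND a2) NAND (a1 NAND (a3 XOR (a3 NAND a2)))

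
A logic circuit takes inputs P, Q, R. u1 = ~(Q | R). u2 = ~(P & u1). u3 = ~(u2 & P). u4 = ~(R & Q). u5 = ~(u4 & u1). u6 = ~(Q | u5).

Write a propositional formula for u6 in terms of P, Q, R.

~(Q | (~((~(R & Q)) & (~(Q | R)))))

u1 = ~(Q | R)
u4 = ~(R & Q)
u5 = ~(u4 & u1) = ~((~(R & Q)) & (~(Q | R)))
u6 = ~(Q | u5) = ~(Q | (~((~(R & Q)) & (~(Q | R)))))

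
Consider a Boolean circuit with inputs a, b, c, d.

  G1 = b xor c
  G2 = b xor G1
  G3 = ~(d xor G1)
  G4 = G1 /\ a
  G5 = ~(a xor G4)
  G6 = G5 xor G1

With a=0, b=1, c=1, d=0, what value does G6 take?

G1 = 1 xor 1 = 0
G4 = 0 /\ 0 = 0
G5 = ~(0 xor 0) = 1
G6 = 1 xor 0 = 1

1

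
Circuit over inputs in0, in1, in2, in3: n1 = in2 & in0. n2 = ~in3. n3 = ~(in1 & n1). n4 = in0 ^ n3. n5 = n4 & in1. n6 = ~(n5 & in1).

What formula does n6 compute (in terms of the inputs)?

~(((in0 ^ (~(in1 & (in2 & in0)))) & in1) & in1)

n1 = in2 & in0
n3 = ~(in1 & n1) = ~(in1 & (in2 & in0))
n4 = in0 ^ n3 = in0 ^ (~(in1 & (in2 & in0)))
n5 = n4 & in1 = (in0 ^ (~(in1 & (in2 & in0)))) & in1
n6 = ~(n5 & in1) = ~(((in0 ^ (~(in1 & (in2 & in0)))) & in1) & in1)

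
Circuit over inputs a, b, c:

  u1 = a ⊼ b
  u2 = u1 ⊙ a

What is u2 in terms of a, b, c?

u1 = a ⊼ b
u2 = u1 ⊙ a = (a ⊼ b) ⊙ a

(a ⊼ b) ⊙ a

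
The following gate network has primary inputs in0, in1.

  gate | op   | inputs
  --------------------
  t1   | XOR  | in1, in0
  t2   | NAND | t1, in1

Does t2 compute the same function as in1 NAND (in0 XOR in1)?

t1 = in1 XOR in0
t2 = t1 NAND in1 = (in1 XOR in0) NAND in1
At in0=0, in1=1: circuit gives 0, formula gives 0.
At in0=0, in1=0: circuit gives 1, formula gives 1.
Agrees on all 4 inputs.

Yes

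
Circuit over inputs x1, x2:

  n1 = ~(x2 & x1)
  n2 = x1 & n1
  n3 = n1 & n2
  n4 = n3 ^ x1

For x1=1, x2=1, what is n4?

1

n1 = ~(1 & 1) = 0
n2 = 1 & 0 = 0
n3 = 0 & 0 = 0
n4 = 0 ^ 1 = 1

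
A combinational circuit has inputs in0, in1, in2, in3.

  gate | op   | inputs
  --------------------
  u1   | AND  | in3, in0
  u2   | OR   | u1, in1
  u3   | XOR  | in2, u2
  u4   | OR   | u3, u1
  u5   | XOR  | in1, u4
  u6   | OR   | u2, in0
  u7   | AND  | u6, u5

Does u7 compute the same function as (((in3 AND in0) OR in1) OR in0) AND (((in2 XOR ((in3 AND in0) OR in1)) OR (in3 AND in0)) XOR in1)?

u1 = in3 AND in0
u2 = u1 OR in1 = (in3 AND in0) OR in1
u3 = in2 XOR u2 = in2 XOR ((in3 AND in0) OR in1)
u4 = u3 OR u1 = (in2 XOR ((in3 AND in0) OR in1)) OR (in3 AND in0)
u5 = in1 XOR u4 = in1 XOR ((in2 XOR ((in3 AND in0) OR in1)) OR (in3 AND in0))
u6 = u2 OR in0 = ((in3 AND in0) OR in1) OR in0
u7 = u6 AND u5 = (((in3 AND in0) OR in1) OR in0) AND (in1 XOR ((in2 XOR ((in3 AND in0) OR in1)) OR (in3 AND in0)))
At in0=0, in1=0, in2=0, in3=0: circuit gives 0, formula gives 0.
At in0=0, in1=1, in2=1, in3=0: circuit gives 1, formula gives 1.
Agrees on all 16 inputs.

Yes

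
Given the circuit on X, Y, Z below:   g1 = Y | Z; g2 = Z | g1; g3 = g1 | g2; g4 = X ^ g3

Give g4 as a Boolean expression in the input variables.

g1 = Y | Z
g2 = Z | g1 = Z | (Y | Z)
g3 = g1 | g2 = (Y | Z) | (Z | (Y | Z))
g4 = X ^ g3 = X ^ ((Y | Z) | (Z | (Y | Z)))

X ^ ((Y | Z) | (Z | (Y | Z)))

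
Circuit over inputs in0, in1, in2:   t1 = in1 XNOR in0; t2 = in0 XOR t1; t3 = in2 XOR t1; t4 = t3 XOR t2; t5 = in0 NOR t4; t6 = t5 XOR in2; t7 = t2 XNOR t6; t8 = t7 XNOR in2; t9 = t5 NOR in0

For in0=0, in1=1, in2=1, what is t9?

1

t1 = 1 XNOR 0 = 0
t2 = 0 XOR 0 = 0
t3 = 1 XOR 0 = 1
t4 = 1 XOR 0 = 1
t5 = 0 NOR 1 = 0
t9 = 0 NOR 0 = 1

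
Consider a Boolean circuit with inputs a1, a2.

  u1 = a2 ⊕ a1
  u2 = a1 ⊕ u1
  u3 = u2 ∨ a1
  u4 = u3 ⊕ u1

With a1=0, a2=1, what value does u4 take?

u1 = 1 ⊕ 0 = 1
u2 = 0 ⊕ 1 = 1
u3 = 1 ∨ 0 = 1
u4 = 1 ⊕ 1 = 0

0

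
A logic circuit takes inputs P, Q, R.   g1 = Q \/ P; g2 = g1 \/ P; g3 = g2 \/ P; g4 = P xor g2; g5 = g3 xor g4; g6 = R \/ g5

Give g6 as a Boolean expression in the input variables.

R \/ ((((Q \/ P) \/ P) \/ P) xor (P xor ((Q \/ P) \/ P)))

g1 = Q \/ P
g2 = g1 \/ P = (Q \/ P) \/ P
g3 = g2 \/ P = ((Q \/ P) \/ P) \/ P
g4 = P xor g2 = P xor ((Q \/ P) \/ P)
g5 = g3 xor g4 = (((Q \/ P) \/ P) \/ P) xor (P xor ((Q \/ P) \/ P))
g6 = R \/ g5 = R \/ ((((Q \/ P) \/ P) \/ P) xor (P xor ((Q \/ P) \/ P)))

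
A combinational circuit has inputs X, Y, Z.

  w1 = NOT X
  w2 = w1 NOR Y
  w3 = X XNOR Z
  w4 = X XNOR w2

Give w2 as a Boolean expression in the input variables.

NOT X NOR Y

w1 = NOT X
w2 = w1 NOR Y = NOT X NOR Y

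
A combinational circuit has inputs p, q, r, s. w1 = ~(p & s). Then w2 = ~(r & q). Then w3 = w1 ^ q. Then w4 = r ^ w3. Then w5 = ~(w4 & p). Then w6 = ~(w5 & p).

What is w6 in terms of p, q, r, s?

w1 = ~(p & s)
w3 = w1 ^ q = (~(p & s)) ^ q
w4 = r ^ w3 = r ^ ((~(p & s)) ^ q)
w5 = ~(w4 & p) = ~((r ^ ((~(p & s)) ^ q)) & p)
w6 = ~(w5 & p) = ~((~((r ^ ((~(p & s)) ^ q)) & p)) & p)

~((~((r ^ ((~(p & s)) ^ q)) & p)) & p)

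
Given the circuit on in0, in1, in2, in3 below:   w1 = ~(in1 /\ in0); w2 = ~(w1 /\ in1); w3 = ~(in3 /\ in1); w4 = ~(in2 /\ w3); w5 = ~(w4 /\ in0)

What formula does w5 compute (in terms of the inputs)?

w3 = ~(in3 /\ in1)
w4 = ~(in2 /\ w3) = ~(in2 /\ (~(in3 /\ in1)))
w5 = ~(w4 /\ in0) = ~((~(in2 /\ (~(in3 /\ in1)))) /\ in0)

~((~(in2 /\ (~(in3 /\ in1)))) /\ in0)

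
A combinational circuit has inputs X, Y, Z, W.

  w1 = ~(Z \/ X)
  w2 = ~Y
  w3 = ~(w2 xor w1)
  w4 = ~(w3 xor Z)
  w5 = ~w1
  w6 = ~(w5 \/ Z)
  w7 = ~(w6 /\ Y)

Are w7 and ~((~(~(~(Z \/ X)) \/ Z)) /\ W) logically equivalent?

w1 = ~(Z \/ X)
w5 = ~w1 = ~(~(Z \/ X))
w6 = ~(w5 \/ Z) = ~(~(~(Z \/ X)) \/ Z)
w7 = ~(w6 /\ Y) = ~((~(~(~(Z \/ X)) \/ Z)) /\ Y)
At X=0, Y=0, Z=0, W=1: circuit gives 1, formula gives 0.

No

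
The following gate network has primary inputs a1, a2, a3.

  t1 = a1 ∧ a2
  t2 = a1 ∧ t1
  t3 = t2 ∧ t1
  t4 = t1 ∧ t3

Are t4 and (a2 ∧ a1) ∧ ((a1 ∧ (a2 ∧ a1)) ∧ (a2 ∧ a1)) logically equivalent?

Yes

t1 = a1 ∧ a2
t2 = a1 ∧ t1 = a1 ∧ (a1 ∧ a2)
t3 = t2 ∧ t1 = (a1 ∧ (a1 ∧ a2)) ∧ (a1 ∧ a2)
t4 = t1 ∧ t3 = (a1 ∧ a2) ∧ ((a1 ∧ (a1 ∧ a2)) ∧ (a1 ∧ a2))
At a1=0, a2=0, a3=0: circuit gives 0, formula gives 0.
At a1=1, a2=1, a3=0: circuit gives 1, formula gives 1.
Agrees on all 8 inputs.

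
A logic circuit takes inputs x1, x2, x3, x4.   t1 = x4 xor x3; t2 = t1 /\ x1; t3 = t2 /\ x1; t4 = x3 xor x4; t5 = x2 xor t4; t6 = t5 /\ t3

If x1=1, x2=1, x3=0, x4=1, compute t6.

t1 = 1 xor 0 = 1
t2 = 1 /\ 1 = 1
t3 = 1 /\ 1 = 1
t4 = 0 xor 1 = 1
t5 = 1 xor 1 = 0
t6 = 0 /\ 1 = 0

0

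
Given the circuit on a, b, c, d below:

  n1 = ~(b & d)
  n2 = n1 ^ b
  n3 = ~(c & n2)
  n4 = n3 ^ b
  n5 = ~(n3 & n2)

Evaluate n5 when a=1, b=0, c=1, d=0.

1

n1 = ~(0 & 0) = 1
n2 = 1 ^ 0 = 1
n3 = ~(1 & 1) = 0
n5 = ~(0 & 1) = 1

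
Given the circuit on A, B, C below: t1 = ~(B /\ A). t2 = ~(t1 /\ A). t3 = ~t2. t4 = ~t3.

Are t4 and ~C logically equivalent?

No

t1 = ~(B /\ A)
t2 = ~(t1 /\ A) = ~((~(B /\ A)) /\ A)
t3 = ~t2 = ~(~((~(B /\ A)) /\ A))
t4 = ~t3 = ~~(~((~(B /\ A)) /\ A))
At A=0, B=0, C=1: circuit gives 1, formula gives 0.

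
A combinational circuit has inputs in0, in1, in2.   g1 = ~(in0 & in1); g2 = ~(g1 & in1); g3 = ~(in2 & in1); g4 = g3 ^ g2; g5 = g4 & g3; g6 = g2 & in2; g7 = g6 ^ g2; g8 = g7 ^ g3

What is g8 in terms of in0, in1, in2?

g1 = ~(in0 & in1)
g2 = ~(g1 & in1) = ~((~(in0 & in1)) & in1)
g3 = ~(in2 & in1)
g6 = g2 & in2 = (~((~(in0 & in1)) & in1)) & in2
g7 = g6 ^ g2 = ((~((~(in0 & in1)) & in1)) & in2) ^ (~((~(in0 & in1)) & in1))
g8 = g7 ^ g3 = (((~((~(in0 & in1)) & in1)) & in2) ^ (~((~(in0 & in1)) & in1))) ^ (~(in2 & in1))

(((~((~(in0 & in1)) & in1)) & in2) ^ (~((~(in0 & in1)) & in1))) ^ (~(in2 & in1))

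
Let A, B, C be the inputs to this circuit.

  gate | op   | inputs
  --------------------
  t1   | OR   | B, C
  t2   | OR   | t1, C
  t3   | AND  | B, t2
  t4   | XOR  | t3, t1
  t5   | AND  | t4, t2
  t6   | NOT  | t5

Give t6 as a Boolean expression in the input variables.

NOT (((B AND ((B OR C) OR C)) XOR (B OR C)) AND ((B OR C) OR C))

t1 = B OR C
t2 = t1 OR C = (B OR C) OR C
t3 = B AND t2 = B AND ((B OR C) OR C)
t4 = t3 XOR t1 = (B AND ((B OR C) OR C)) XOR (B OR C)
t5 = t4 AND t2 = ((B AND ((B OR C) OR C)) XOR (B OR C)) AND ((B OR C) OR C)
t6 = NOT t5 = NOT (((B AND ((B OR C) OR C)) XOR (B OR C)) AND ((B OR C) OR C))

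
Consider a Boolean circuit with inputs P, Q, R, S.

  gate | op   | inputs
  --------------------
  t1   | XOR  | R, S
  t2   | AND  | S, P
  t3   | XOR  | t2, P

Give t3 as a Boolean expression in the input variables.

t2 = S AND P
t3 = t2 XOR P = (S AND P) XOR P

(S AND P) XOR P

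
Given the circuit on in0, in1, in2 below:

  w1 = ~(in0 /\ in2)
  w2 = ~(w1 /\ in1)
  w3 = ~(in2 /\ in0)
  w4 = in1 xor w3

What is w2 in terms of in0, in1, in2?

~((~(in0 /\ in2)) /\ in1)

w1 = ~(in0 /\ in2)
w2 = ~(w1 /\ in1) = ~((~(in0 /\ in2)) /\ in1)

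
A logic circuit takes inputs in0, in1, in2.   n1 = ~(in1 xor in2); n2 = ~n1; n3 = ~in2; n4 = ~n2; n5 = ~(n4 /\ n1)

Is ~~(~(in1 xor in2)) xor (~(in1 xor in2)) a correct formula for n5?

n1 = ~(in1 xor in2)
n2 = ~n1 = ~(~(in1 xor in2))
n4 = ~n2 = ~~(~(in1 xor in2))
n5 = ~(n4 /\ n1) = ~(~~(~(in1 xor in2)) /\ (~(in1 xor in2)))
At in0=0, in1=0, in2=1: circuit gives 1, formula gives 0.

No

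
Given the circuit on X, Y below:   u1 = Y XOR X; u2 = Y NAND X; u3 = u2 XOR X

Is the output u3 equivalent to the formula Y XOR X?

u2 = Y NAND X
u3 = u2 XOR X = (Y NAND X) XOR X
At X=0, Y=0: circuit gives 1, formula gives 0.

No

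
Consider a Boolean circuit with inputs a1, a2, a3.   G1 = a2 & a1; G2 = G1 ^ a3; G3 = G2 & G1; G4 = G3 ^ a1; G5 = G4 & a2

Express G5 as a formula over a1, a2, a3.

G1 = a2 & a1
G2 = G1 ^ a3 = (a2 & a1) ^ a3
G3 = G2 & G1 = ((a2 & a1) ^ a3) & (a2 & a1)
G4 = G3 ^ a1 = (((a2 & a1) ^ a3) & (a2 & a1)) ^ a1
G5 = G4 & a2 = ((((a2 & a1) ^ a3) & (a2 & a1)) ^ a1) & a2

((((a2 & a1) ^ a3) & (a2 & a1)) ^ a1) & a2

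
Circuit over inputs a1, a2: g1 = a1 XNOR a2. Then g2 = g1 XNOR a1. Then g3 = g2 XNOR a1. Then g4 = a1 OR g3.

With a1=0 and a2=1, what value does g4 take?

g1 = 0 XNOR 1 = 0
g2 = 0 XNOR 0 = 1
g3 = 1 XNOR 0 = 0
g4 = 0 OR 0 = 0

0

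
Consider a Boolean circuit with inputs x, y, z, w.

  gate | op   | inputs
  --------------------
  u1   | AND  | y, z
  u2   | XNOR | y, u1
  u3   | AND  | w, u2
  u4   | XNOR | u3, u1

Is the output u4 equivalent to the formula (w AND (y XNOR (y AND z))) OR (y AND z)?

No

u1 = y AND z
u2 = y XNOR u1 = y XNOR (y AND z)
u3 = w AND u2 = w AND (y XNOR (y AND z))
u4 = u3 XNOR u1 = (w AND (y XNOR (y AND z))) XNOR (y AND z)
At x=0, y=0, z=0, w=0: circuit gives 1, formula gives 0.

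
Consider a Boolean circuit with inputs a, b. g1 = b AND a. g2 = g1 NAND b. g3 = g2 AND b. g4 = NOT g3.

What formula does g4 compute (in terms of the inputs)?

g1 = b AND a
g2 = g1 NAND b = (b AND a) NAND b
g3 = g2 AND b = ((b AND a) NAND b) AND b
g4 = NOT g3 = NOT (((b AND a) NAND b) AND b)

NOT (((b AND a) NAND b) AND b)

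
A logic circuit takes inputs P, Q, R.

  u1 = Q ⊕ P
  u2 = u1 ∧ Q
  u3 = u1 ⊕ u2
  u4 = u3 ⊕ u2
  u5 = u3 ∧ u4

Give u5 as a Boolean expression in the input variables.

((Q ⊕ P) ⊕ ((Q ⊕ P) ∧ Q)) ∧ (((Q ⊕ P) ⊕ ((Q ⊕ P) ∧ Q)) ⊕ ((Q ⊕ P) ∧ Q))

u1 = Q ⊕ P
u2 = u1 ∧ Q = (Q ⊕ P) ∧ Q
u3 = u1 ⊕ u2 = (Q ⊕ P) ⊕ ((Q ⊕ P) ∧ Q)
u4 = u3 ⊕ u2 = ((Q ⊕ P) ⊕ ((Q ⊕ P) ∧ Q)) ⊕ ((Q ⊕ P) ∧ Q)
u5 = u3 ∧ u4 = ((Q ⊕ P) ⊕ ((Q ⊕ P) ∧ Q)) ∧ (((Q ⊕ P) ⊕ ((Q ⊕ P) ∧ Q)) ⊕ ((Q ⊕ P) ∧ Q))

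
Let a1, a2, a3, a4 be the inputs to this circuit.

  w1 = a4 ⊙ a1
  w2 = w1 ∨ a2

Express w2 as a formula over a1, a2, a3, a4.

w1 = a4 ⊙ a1
w2 = w1 ∨ a2 = (a4 ⊙ a1) ∨ a2

(a4 ⊙ a1) ∨ a2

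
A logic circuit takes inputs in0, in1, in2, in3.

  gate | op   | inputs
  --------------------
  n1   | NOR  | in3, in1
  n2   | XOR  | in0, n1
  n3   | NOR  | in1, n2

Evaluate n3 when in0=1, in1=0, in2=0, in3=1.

n1 = 1 NOR 0 = 0
n2 = 1 XOR 0 = 1
n3 = 0 NOR 1 = 0

0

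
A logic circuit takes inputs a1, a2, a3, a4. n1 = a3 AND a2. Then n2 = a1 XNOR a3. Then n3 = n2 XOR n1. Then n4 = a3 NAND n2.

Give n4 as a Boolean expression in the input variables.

a3 NAND (a1 XNOR a3)

n2 = a1 XNOR a3
n4 = a3 NAND n2 = a3 NAND (a1 XNOR a3)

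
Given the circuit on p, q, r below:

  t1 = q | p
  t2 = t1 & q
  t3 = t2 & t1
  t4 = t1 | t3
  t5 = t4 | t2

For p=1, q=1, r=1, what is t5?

t1 = 1 | 1 = 1
t2 = 1 & 1 = 1
t3 = 1 & 1 = 1
t4 = 1 | 1 = 1
t5 = 1 | 1 = 1

1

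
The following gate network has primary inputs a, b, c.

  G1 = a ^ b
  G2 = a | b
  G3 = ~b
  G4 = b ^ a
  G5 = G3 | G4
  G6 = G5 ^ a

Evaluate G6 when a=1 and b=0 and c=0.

0

G3 = ~0 = 1
G4 = 0 ^ 1 = 1
G5 = 1 | 1 = 1
G6 = 1 ^ 1 = 0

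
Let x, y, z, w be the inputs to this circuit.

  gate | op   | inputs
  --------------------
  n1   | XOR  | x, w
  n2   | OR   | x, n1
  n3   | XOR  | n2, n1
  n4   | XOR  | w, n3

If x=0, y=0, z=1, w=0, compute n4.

n1 = 0 XOR 0 = 0
n2 = 0 OR 0 = 0
n3 = 0 XOR 0 = 0
n4 = 0 XOR 0 = 0

0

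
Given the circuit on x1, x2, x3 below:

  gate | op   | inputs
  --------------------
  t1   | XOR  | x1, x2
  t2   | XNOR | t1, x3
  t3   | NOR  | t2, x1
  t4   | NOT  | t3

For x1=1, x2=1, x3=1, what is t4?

t1 = 1 XOR 1 = 0
t2 = 0 XNOR 1 = 0
t3 = 0 NOR 1 = 0
t4 = NOT 0 = 1

1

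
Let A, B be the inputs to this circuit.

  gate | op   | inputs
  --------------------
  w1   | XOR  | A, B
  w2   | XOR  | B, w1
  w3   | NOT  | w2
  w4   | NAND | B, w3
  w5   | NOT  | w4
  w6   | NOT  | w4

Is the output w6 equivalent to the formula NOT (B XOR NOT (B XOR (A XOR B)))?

w1 = A XOR B
w2 = B XOR w1 = B XOR (A XOR B)
w3 = NOT w2 = NOT (B XOR (A XOR B))
w4 = B NAND w3 = B NAND NOT (B XOR (A XOR B))
w6 = NOT w4 = NOT (B NAND NOT (B XOR (A XOR B)))
At A=1, B=0: circuit gives 0, formula gives 1.

No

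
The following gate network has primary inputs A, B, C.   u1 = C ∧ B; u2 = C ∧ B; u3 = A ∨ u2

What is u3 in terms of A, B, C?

u2 = C ∧ B
u3 = A ∨ u2 = A ∨ (C ∧ B)

A ∨ (C ∧ B)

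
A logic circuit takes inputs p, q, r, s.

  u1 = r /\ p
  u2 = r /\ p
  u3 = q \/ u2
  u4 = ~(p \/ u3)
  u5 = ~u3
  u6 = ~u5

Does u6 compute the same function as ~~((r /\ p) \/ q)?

u2 = r /\ p
u3 = q \/ u2 = q \/ (r /\ p)
u5 = ~u3 = ~(q \/ (r /\ p))
u6 = ~u5 = ~~(q \/ (r /\ p))
At p=0, q=0, r=0, s=0: circuit gives 0, formula gives 0.
At p=0, q=1, r=0, s=0: circuit gives 1, formula gives 1.
Agrees on all 16 inputs.

Yes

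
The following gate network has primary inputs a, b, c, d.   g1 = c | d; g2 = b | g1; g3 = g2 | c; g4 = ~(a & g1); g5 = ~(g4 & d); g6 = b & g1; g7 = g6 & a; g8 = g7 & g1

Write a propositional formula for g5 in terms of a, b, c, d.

g1 = c | d
g4 = ~(a & g1) = ~(a & (c | d))
g5 = ~(g4 & d) = ~((~(a & (c | d))) & d)

~((~(a & (c | d))) & d)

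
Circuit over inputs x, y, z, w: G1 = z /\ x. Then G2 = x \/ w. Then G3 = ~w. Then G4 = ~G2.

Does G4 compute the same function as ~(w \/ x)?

Yes

G2 = x \/ w
G4 = ~G2 = ~(x \/ w)
At x=0, y=0, z=0, w=1: circuit gives 0, formula gives 0.
At x=0, y=0, z=0, w=0: circuit gives 1, formula gives 1.
Agrees on all 16 inputs.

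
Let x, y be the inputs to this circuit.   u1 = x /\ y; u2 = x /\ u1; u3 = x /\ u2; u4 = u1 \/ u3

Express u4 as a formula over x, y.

(x /\ y) \/ (x /\ (x /\ (x /\ y)))

u1 = x /\ y
u2 = x /\ u1 = x /\ (x /\ y)
u3 = x /\ u2 = x /\ (x /\ (x /\ y))
u4 = u1 \/ u3 = (x /\ y) \/ (x /\ (x /\ (x /\ y)))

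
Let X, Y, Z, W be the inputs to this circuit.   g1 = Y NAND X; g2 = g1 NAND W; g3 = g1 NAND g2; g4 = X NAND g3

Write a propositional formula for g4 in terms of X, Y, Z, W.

X NAND ((Y NAND X) NAND ((Y NAND X) NAND W))

g1 = Y NAND X
g2 = g1 NAND W = (Y NAND X) NAND W
g3 = g1 NAND g2 = (Y NAND X) NAND ((Y NAND X) NAND W)
g4 = X NAND g3 = X NAND ((Y NAND X) NAND ((Y NAND X) NAND W))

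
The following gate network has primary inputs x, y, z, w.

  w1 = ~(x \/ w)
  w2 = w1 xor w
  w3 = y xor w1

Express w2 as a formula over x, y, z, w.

w1 = ~(x \/ w)
w2 = w1 xor w = (~(x \/ w)) xor w

(~(x \/ w)) xor w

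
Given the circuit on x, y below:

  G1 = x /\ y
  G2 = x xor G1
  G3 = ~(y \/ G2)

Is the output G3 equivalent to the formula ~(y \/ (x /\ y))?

G1 = x /\ y
G2 = x xor G1 = x xor (x /\ y)
G3 = ~(y \/ G2) = ~(y \/ (x xor (x /\ y)))
At x=1, y=0: circuit gives 0, formula gives 1.

No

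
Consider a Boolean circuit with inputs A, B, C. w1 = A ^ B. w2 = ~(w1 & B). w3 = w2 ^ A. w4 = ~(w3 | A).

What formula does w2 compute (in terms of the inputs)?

w1 = A ^ B
w2 = ~(w1 & B) = ~((A ^ B) & B)

~((A ^ B) & B)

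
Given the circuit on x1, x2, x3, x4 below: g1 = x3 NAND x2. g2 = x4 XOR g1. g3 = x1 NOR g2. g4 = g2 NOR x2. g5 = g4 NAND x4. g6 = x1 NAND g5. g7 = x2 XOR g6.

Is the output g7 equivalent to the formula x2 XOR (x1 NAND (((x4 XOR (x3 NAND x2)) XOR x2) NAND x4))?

No

g1 = x3 NAND x2
g2 = x4 XOR g1 = x4 XOR (x3 NAND x2)
g4 = g2 NOR x2 = (x4 XOR (x3 NAND x2)) NOR x2
g5 = g4 NAND x4 = ((x4 XOR (x3 NAND x2)) NOR x2) NAND x4
g6 = x1 NAND g5 = x1 NAND (((x4 XOR (x3 NAND x2)) NOR x2) NAND x4)
g7 = x2 XOR g6 = x2 XOR (x1 NAND (((x4 XOR (x3 NAND x2)) NOR x2) NAND x4))
At x1=1, x2=0, x3=0, x4=1: circuit gives 1, formula gives 0.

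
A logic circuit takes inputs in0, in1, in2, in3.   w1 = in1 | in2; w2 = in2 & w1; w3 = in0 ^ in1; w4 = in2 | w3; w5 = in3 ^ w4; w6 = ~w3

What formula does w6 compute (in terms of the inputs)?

w3 = in0 ^ in1
w6 = ~w3 = ~(in0 ^ in1)

~(in0 ^ in1)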